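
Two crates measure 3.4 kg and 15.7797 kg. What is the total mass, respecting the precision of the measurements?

3.4 kg + 15.7797 kg = 19.1797 kg.
Addition/subtraction keeps the fewest decimal places: 3.4 → 1 decimal place, 15.7797 → 4 decimal places; limit is 1.
Rounded to 1 decimal place: 19.2 kg.

19.2 kg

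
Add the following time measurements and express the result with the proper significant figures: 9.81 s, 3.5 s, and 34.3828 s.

9.81 s + 3.5 s + 34.3828 s = 47.6928 s.
Addition/subtraction keeps the fewest decimal places: 9.81 → 2 decimal places, 3.5 → 1 decimal place, 34.3828 → 4 decimal places; limit is 1.
Rounded to 1 decimal place: 47.7 s.

47.7 s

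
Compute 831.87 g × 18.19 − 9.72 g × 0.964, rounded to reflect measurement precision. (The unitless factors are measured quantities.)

1.512 × 10⁴ g

831.87 × 18.19 = 15131.7153 → 1.513 × 10⁴ g (4 s.f., last digit at the 10^1 place).
9.72 × 0.964 = 9.37008 → 9.37 g (3 s.f., last digit at the 10^-2 place).
Difference: 15122.34522 g; keep the coarser place, 10^1.
Result: 1.512 × 10⁴ g.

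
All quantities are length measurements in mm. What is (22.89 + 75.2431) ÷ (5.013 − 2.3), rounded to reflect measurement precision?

36

22.89 + 75.2431 = 98.1331, limited to 2 d.p. → 4 s.f.; 5.013 − 2.3 = 2.713, limited to 1 d.p. → 2 s.f.
Carrying full precision, 98.1331 ÷ 2.713 = 36.1714338371…; keep min(4, 2) = 2 s.f.
Rounded to 2 significant figures: 36.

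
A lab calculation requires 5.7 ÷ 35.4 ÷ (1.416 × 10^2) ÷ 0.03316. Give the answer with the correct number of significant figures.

5.7 ÷ 35.4 ÷ (1.416 × 10^2) ÷ 0.03316 = 0.0342920792256…
Multiplication/division keeps the fewest significant figures: 5.7 → 2 s.f., 35.4 → 3 s.f., 1.416 × 10^2 → 4 s.f., 0.03316 → 4 s.f.; limit is 2.
Rounded to 2 significant figures: 0.034.

0.034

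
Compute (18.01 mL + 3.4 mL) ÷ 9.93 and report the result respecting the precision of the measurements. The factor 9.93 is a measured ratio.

2.16 mL

18.01 mL + 3.4 mL = 21.41 mL; the sum is limited to 1 decimal place (3 s.f.).
Carrying full precision, 21.41 ÷ 9.93 = 2.15609264854… mL; 9.93 has 3 s.f., so the result keeps min(3, 3) = 3 s.f.
Rounded to 3 significant figures: 2.16 mL.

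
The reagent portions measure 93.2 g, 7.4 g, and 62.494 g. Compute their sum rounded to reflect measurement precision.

163.1 g

93.2 g + 7.4 g + 62.494 g = 163.094 g.
Addition/subtraction keeps the fewest decimal places: 93.2 → 1 decimal place, 7.4 → 1 decimal place, 62.494 → 3 decimal places; limit is 1.
Rounded to 1 decimal place: 163.1 g.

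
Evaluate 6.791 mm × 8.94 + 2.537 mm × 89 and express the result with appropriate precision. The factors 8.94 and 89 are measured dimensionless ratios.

2.9 × 10^2 mm

6.791 × 8.94 = 60.71154 → 60.7 mm (3 s.f., last digit at the 10^-1 place).
2.537 × 89 = 225.793 → 2.3 × 10^2 mm (2 s.f., last digit at the 10^1 place).
Sum: 286.50454 mm; keep the coarser place, 10^1.
Result: 2.9 × 10^2 mm.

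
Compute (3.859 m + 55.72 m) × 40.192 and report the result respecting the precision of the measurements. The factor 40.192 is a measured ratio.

3.859 m + 55.72 m = 59.579 m; the sum is limited to 2 decimal places (4 s.f.).
Carrying full precision, 59.579 × 40.192 = 2394.599168 m; 40.192 has 5 s.f., so the result keeps min(4, 5) = 4 s.f.
Rounded to 4 significant figures: 2395 m.

2395 m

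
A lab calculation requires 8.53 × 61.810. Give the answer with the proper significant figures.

8.53 × 61.810 = 527.2393
Multiplication/division keeps the fewest significant figures: 8.53 → 3 s.f., 61.810 → 5 s.f.; limit is 3.
Rounded to 3 significant figures: 527.

527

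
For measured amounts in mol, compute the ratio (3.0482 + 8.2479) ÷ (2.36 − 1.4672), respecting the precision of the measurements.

3.0482 + 8.2479 = 11.2961, limited to 4 d.p. → 6 s.f.; 2.36 − 1.4672 = 0.8928, limited to 2 d.p. → 2 s.f.
Carrying full precision, 11.2961 ÷ 0.8928 = 12.6524417563…; keep min(6, 2) = 2 s.f.
Rounded to 2 significant figures: 13.

13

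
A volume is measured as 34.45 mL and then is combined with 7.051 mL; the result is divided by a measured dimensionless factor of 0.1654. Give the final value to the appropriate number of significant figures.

250.9 mL

34.45 mL + 7.051 mL = 41.501 mL; the sum is limited to 2 decimal places (4 s.f.).
Carrying full precision, 41.501 ÷ 0.1654 = 250.912938331… mL; 0.1654 has 4 s.f., so the result keeps min(4, 4) = 4 s.f.
Rounded to 4 significant figures: 250.9 mL.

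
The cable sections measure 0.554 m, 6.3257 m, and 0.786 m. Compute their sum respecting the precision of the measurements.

7.666 m

0.554 m + 6.3257 m + 0.786 m = 7.6657 m.
Addition/subtraction keeps the fewest decimal places: 0.554 → 3 decimal places, 6.3257 → 4 decimal places, 0.786 → 3 decimal places; limit is 3.
Rounded to 3 decimal places: 7.666 m.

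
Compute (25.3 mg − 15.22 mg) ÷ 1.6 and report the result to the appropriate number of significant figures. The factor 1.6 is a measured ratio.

25.3 mg − 15.22 mg = 10.08 mg; the difference is limited to 1 decimal place (3 s.f.).
Carrying full precision, 10.08 ÷ 1.6 = 6.3 mg; 1.6 has 2 s.f., so the result keeps min(3, 2) = 2 s.f.
Rounded to 2 significant figures: 6.3 mg.

6.3 mg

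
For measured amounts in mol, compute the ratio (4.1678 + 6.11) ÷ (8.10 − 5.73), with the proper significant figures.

4.1678 + 6.11 = 10.2778, limited to 2 d.p. → 4 s.f.; 8.10 − 5.73 = 2.37, limited to 2 d.p. → 3 s.f.
Carrying full precision, 10.2778 ÷ 2.37 = 4.33662447257…; keep min(4, 3) = 3 s.f.
Rounded to 3 significant figures: 4.34.

4.34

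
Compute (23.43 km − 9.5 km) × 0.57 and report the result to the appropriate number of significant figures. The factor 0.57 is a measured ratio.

7.9 km

23.43 km − 9.5 km = 13.93 km; the difference is limited to 1 decimal place (3 s.f.).
Carrying full precision, 13.93 × 0.57 = 7.9401 km; 0.57 has 2 s.f., so the result keeps min(3, 2) = 2 s.f.
Rounded to 2 significant figures: 7.9 km.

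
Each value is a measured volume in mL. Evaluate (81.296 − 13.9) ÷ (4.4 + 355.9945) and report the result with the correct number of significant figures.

81.296 − 13.9 = 67.396, limited to 1 d.p. → 3 s.f.; 4.4 + 355.9945 = 360.3945, limited to 1 d.p. → 4 s.f.
Carrying full precision, 67.396 ÷ 360.3945 = 0.187006183502…; keep min(3, 4) = 3 s.f.
Rounded to 3 significant figures: 0.187.

0.187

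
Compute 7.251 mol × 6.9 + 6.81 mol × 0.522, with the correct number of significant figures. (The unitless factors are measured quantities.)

54 mol

7.251 × 6.9 = 50.0319 → 50. mol (2 s.f., last digit at the 10^0 place).
6.81 × 0.522 = 3.55482 → 3.55 mol (3 s.f., last digit at the 10^-2 place).
Sum: 53.58672 mol; keep the coarser place, 10^0.
Result: 54 mol.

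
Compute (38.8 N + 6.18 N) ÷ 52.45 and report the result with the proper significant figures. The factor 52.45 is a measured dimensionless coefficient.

38.8 N + 6.18 N = 44.98 N; the sum is limited to 1 decimal place (3 s.f.).
Carrying full precision, 44.98 ÷ 52.45 = 0.85757864633… N; 52.45 has 4 s.f., so the result keeps min(3, 4) = 3 s.f.
Rounded to 3 significant figures: 0.858 N.

0.858 N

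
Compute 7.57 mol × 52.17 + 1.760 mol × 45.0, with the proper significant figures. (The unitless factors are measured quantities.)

474 mol

7.57 × 52.17 = 394.9269 → 395 mol (3 s.f., last digit at the 10^0 place).
1.760 × 45.0 = 79.2 → 79.2 mol (3 s.f., last digit at the 10^-1 place).
Sum: 474.1269 mol; keep the coarser place, 10^0.
Result: 474 mol.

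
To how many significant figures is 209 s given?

3

209: zeros between nonzero digits are significant.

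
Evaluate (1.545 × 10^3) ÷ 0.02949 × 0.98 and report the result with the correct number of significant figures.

(1.545 × 10^3) ÷ 0.02949 × 0.98 = 51342.8280773…
Multiplication/division keeps the fewest significant figures: 1.545 × 10^3 → 4 s.f., 0.02949 → 4 s.f., 0.98 → 2 s.f.; limit is 2.
Rounded to 2 significant figures: 5.1 × 10^4.

5.1 × 10^4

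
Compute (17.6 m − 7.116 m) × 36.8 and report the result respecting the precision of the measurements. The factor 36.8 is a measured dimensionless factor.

17.6 m − 7.116 m = 10.484 m; the difference is limited to 1 decimal place (3 s.f.).
Carrying full precision, 10.484 × 36.8 = 385.8112 m; 36.8 has 3 s.f., so the result keeps min(3, 3) = 3 s.f.
Rounded to 3 significant figures: 386 m.

386 m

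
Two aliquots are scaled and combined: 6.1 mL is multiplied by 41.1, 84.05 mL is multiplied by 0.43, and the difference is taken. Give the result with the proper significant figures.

2.1 × 10² mL

6.1 × 41.1 = 250.71 → 2.5 × 10² mL (2 s.f., last digit at the 10^1 place).
84.05 × 0.43 = 36.1415 → 36 mL (2 s.f., last digit at the 10^0 place).
Difference: 214.5685 mL; keep the coarser place, 10^1.
Result: 2.1 × 10² mL.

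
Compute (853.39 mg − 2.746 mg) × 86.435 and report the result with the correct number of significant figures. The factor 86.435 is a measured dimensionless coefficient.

73525 mg

853.39 mg − 2.746 mg = 850.644 mg; the difference is limited to 2 decimal places (5 s.f.).
Carrying full precision, 850.644 × 86.435 = 73525.41414 mg; 86.435 has 5 s.f., so the result keeps min(5, 5) = 5 s.f.
Rounded to 5 significant figures: 73525 mg.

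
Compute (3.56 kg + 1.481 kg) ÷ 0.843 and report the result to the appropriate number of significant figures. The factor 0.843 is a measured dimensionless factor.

5.98 kg

3.56 kg + 1.481 kg = 5.041 kg; the sum is limited to 2 decimal places (3 s.f.).
Carrying full precision, 5.041 ÷ 0.843 = 5.97983392645… kg; 0.843 has 3 s.f., so the result keeps min(3, 3) = 3 s.f.
Rounded to 3 significant figures: 5.98 kg.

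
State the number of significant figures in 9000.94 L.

6

9000.94: zeros between nonzero digits are significant.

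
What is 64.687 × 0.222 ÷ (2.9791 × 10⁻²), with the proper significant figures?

482

64.687 × 0.222 ÷ (2.9791 × 10⁻²) = 482.042026115…
Multiplication/division keeps the fewest significant figures: 64.687 → 5 s.f., 0.222 → 3 s.f., 2.9791 × 10⁻² → 5 s.f.; limit is 3.
Rounded to 3 significant figures: 482.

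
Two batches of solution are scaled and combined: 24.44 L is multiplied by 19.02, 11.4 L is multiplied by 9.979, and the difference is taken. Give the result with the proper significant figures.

24.44 × 19.02 = 464.8488 → 464.8 L (4 s.f., last digit at the 10^-1 place).
11.4 × 9.979 = 113.7606 → 114 L (3 s.f., last digit at the 10^0 place).
Difference: 351.0882 L; keep the coarser place, 10^0.
Result: 351 L.

351 L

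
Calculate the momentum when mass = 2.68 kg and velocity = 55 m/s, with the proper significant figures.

1.5 × 10² kg·m/s

momentum = 2.68 kg × 55 m/s = 147.4 kg·m/s.
2.68 has 3 significant figures; 55 has 2.
Division/multiplication keeps the fewest: 2 significant figures.
Rounded: 1.5 × 10² kg·m/s.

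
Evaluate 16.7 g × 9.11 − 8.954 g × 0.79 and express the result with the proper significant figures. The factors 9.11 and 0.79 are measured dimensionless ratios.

145 g

16.7 × 9.11 = 152.137 → 152 g (3 s.f., last digit at the 10^0 place).
8.954 × 0.79 = 7.07366 → 7.1 g (2 s.f., last digit at the 10^-1 place).
Difference: 145.06334 g; keep the coarser place, 10^0.
Result: 145 g.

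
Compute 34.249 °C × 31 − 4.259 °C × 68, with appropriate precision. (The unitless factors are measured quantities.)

34.249 × 31 = 1061.719 → 1.1 × 10^3 °C (2 s.f., last digit at the 10^2 place).
4.259 × 68 = 289.612 → 2.9 × 10^2 °C (2 s.f., last digit at the 10^1 place).
Difference: 772.107 °C; keep the coarser place, 10^2.
Result: 8 × 10^2 °C.

8 × 10^2 °C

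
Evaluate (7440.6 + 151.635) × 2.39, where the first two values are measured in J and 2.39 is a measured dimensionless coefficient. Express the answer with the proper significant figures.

1.81 × 10⁴ J

7440.6 J + 151.635 J = 7592.235 J; the sum is limited to 1 decimal place (5 s.f.).
Carrying full precision, 7592.235 × 2.39 = 18145.44165 J; 2.39 has 3 s.f., so the result keeps min(5, 3) = 3 s.f.
Rounded to 3 significant figures: 1.81 × 10⁴ J.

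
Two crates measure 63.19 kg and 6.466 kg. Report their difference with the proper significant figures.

63.19 kg − 6.466 kg = 56.724 kg.
Addition/subtraction keeps the fewest decimal places: 63.19 → 2 decimal places, 6.466 → 3 decimal places; limit is 2.
Rounded to 2 decimal places: 56.72 kg.

56.72 kg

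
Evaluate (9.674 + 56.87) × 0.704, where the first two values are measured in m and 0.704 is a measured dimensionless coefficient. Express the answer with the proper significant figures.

9.674 m + 56.87 m = 66.544 m; the sum is limited to 2 decimal places (4 s.f.).
Carrying full precision, 66.544 × 0.704 = 46.846976 m; 0.704 has 3 s.f., so the result keeps min(4, 3) = 3 s.f.
Rounded to 3 significant figures: 46.8 m.

46.8 m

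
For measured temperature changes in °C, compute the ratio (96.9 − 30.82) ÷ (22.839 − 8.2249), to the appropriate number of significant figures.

96.9 − 30.82 = 66.08, limited to 1 d.p. → 3 s.f.; 22.839 − 8.2249 = 14.6141, limited to 3 d.p. → 5 s.f.
Carrying full precision, 66.08 ÷ 14.6141 = 4.52166058806…; keep min(3, 5) = 3 s.f.
Rounded to 3 significant figures: 4.52.

4.52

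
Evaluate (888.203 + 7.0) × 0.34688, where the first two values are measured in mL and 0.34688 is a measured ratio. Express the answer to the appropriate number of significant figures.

888.203 mL + 7.0 mL = 895.203 mL; the sum is limited to 1 decimal place (4 s.f.).
Carrying full precision, 895.203 × 0.34688 = 310.52801664 mL; 0.34688 has 5 s.f., so the result keeps min(4, 5) = 4 s.f.
Rounded to 4 significant figures: 310.5 mL.

310.5 mL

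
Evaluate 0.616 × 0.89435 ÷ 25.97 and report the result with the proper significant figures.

0.616 × 0.89435 ÷ 25.97 = 0.0212136927224…
Multiplication/division keeps the fewest significant figures: 0.616 → 3 s.f., 0.89435 → 5 s.f., 25.97 → 4 s.f.; limit is 3.
Rounded to 3 significant figures: 0.0212.

0.0212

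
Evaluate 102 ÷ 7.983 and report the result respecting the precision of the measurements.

12.8

102 ÷ 7.983 = 12.7771514468…
Multiplication/division keeps the fewest significant figures: 102 → 3 s.f., 7.983 → 4 s.f.; limit is 3.
Rounded to 3 significant figures: 12.8.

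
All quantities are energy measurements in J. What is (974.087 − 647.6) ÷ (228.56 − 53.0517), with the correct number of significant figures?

1.860

974.087 − 647.6 = 326.487, limited to 1 d.p. → 4 s.f.; 228.56 − 53.0517 = 175.5083, limited to 2 d.p. → 5 s.f.
Carrying full precision, 326.487 ÷ 175.5083 = 1.86023680931…; keep min(4, 5) = 4 s.f.
Rounded to 4 significant figures: 1.860.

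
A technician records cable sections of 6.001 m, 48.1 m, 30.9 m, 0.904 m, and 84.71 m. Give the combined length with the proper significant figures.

170.6 m

6.001 m + 48.1 m + 30.9 m + 0.904 m + 84.71 m = 170.615 m.
Addition/subtraction keeps the fewest decimal places: 6.001 → 3 decimal places, 48.1 → 1 decimal place, 30.9 → 1 decimal place, 0.904 → 3 decimal places, 84.71 → 2 decimal places; limit is 1.
Rounded to 1 decimal place: 170.6 m.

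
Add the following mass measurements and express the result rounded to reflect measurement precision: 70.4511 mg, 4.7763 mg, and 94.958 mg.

70.4511 mg + 4.7763 mg + 94.958 mg = 170.1854 mg.
Addition/subtraction keeps the fewest decimal places: 70.4511 → 4 decimal places, 4.7763 → 4 decimal places, 94.958 → 3 decimal places; limit is 3.
Rounded to 3 decimal places: 170.185 mg.

170.185 mg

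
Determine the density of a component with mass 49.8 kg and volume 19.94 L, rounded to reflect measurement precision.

density = 49.8 kg ÷ 19.94 L = 2.49749247743… kg/L.
49.8 has 3 significant figures; 19.94 has 4.
Division/multiplication keeps the fewest: 3 significant figures.
Rounded: 2.50 kg/L.

2.50 kg/L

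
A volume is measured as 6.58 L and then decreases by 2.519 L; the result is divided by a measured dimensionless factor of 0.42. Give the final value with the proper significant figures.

6.58 L − 2.519 L = 4.061 L; the difference is limited to 2 decimal places (3 s.f.).
Carrying full precision, 4.061 ÷ 0.42 = 9.66904761905… L; 0.42 has 2 s.f., so the result keeps min(3, 2) = 2 s.f.
Rounded to 2 significant figures: 9.7 L.

9.7 L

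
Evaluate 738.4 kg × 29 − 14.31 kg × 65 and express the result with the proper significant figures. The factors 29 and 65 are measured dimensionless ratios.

738.4 × 29 = 21413.6 → 2.1 × 10⁴ kg (2 s.f., last digit at the 10^3 place).
14.31 × 65 = 930.15 → 9.3 × 10² kg (2 s.f., last digit at the 10^1 place).
Difference: 20483.45 kg; keep the coarser place, 10^3.
Result: 2.0 × 10⁴ kg.

2.0 × 10⁴ kg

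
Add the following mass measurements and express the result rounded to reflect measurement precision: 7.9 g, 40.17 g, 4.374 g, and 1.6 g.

54.0 g

7.9 g + 40.17 g + 4.374 g + 1.6 g = 54.044 g.
Addition/subtraction keeps the fewest decimal places: 7.9 → 1 decimal place, 40.17 → 2 decimal places, 4.374 → 3 decimal places, 1.6 → 1 decimal place; limit is 1.
Rounded to 1 decimal place: 54.0 g.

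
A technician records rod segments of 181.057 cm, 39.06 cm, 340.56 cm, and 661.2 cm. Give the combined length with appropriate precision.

181.057 cm + 39.06 cm + 340.56 cm + 661.2 cm = 1221.877 cm.
Addition/subtraction keeps the fewest decimal places: 181.057 → 3 decimal places, 39.06 → 2 decimal places, 340.56 → 2 decimal places, 661.2 → 1 decimal place; limit is 1.
Rounded to 1 decimal place: 1221.9 cm.

1221.9 cm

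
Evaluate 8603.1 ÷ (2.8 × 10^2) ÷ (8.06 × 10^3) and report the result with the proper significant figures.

8603.1 ÷ (2.8 × 10^2) ÷ (8.06 × 10^3) = 0.00381207904998…
Multiplication/division keeps the fewest significant figures: 8603.1 → 5 s.f., 2.8 × 10^2 → 2 s.f., 8.06 × 10^3 → 3 s.f.; limit is 2.
Rounded to 2 significant figures: 3.8 × 10^-3.

3.8 × 10^-3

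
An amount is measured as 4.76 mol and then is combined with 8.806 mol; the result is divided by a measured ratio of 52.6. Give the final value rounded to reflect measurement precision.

4.76 mol + 8.806 mol = 13.566 mol; the sum is limited to 2 decimal places (4 s.f.).
Carrying full precision, 13.566 ÷ 52.6 = 0.257908745247… mol; 52.6 has 3 s.f., so the result keeps min(4, 3) = 3 s.f.
Rounded to 3 significant figures: 0.258 mol.

0.258 mol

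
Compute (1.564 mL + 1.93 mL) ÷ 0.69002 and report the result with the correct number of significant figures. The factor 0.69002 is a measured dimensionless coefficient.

5.06 mL

1.564 mL + 1.93 mL = 3.494 mL; the sum is limited to 2 decimal places (3 s.f.).
Carrying full precision, 3.494 ÷ 0.69002 = 5.06362134431… mL; 0.69002 has 5 s.f., so the result keeps min(3, 5) = 3 s.f.
Rounded to 3 significant figures: 5.06 mL.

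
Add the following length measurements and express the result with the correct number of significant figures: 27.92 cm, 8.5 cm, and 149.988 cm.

186.4 cm

27.92 cm + 8.5 cm + 149.988 cm = 186.408 cm.
Addition/subtraction keeps the fewest decimal places: 27.92 → 2 decimal places, 8.5 → 1 decimal place, 149.988 → 3 decimal places; limit is 1.
Rounded to 1 decimal place: 186.4 cm.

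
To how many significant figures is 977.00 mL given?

977.00: trailing zeros after a decimal point are significant.

5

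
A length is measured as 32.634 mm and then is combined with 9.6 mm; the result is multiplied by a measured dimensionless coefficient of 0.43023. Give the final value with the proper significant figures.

18.2 mm

32.634 mm + 9.6 mm = 42.234 mm; the sum is limited to 1 decimal place (3 s.f.).
Carrying full precision, 42.234 × 0.43023 = 18.17033382 mm; 0.43023 has 5 s.f., so the result keeps min(3, 5) = 3 s.f.
Rounded to 3 significant figures: 18.2 mm.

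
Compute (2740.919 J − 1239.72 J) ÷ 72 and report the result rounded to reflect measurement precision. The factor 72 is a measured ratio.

21 J

2740.919 J − 1239.72 J = 1501.199 J; the difference is limited to 2 decimal places (6 s.f.).
Carrying full precision, 1501.199 ÷ 72 = 20.8499861111… J; 72 has 2 s.f., so the result keeps min(6, 2) = 2 s.f.
Rounded to 2 significant figures: 21 J.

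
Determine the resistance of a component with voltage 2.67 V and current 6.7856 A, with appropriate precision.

resistance = 2.67 V ÷ 6.7856 A = 0.393480311247… Ω.
2.67 has 3 significant figures; 6.7856 has 5.
Division/multiplication keeps the fewest: 3 significant figures.
Rounded: 3.93 × 10⁻¹ Ω.

3.93 × 10⁻¹ Ω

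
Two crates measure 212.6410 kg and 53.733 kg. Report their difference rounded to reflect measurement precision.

158.908 kg

212.6410 kg − 53.733 kg = 158.9080 kg.
Addition/subtraction keeps the fewest decimal places: 212.6410 → 4 decimal places, 53.733 → 3 decimal places; limit is 3.
Rounded to 3 decimal places: 158.908 kg.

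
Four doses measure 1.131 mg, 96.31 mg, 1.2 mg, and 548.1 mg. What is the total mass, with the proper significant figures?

6.467 × 10² mg

1.131 mg + 96.31 mg + 1.2 mg + 548.1 mg = 646.741 mg.
Addition/subtraction keeps the fewest decimal places: 1.131 → 3 decimal places, 96.31 → 2 decimal places, 1.2 → 1 decimal place, 548.1 → 1 decimal place; limit is 1.
Rounded to 1 decimal place: 6.467 × 10² mg.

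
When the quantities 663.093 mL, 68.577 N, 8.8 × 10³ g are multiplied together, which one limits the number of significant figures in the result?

8.8 × 10³ g

663.093 mL → 6 s.f.; 68.577 N → 5 s.f.; 8.8 × 10³ g → 2 s.f.
The fewest is 2 significant figures, from 8.8 × 10³ g.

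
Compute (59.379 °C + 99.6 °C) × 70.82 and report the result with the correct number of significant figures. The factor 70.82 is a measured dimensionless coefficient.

1.126 × 10⁴ °C

59.379 °C + 99.6 °C = 158.979 °C; the sum is limited to 1 decimal place (4 s.f.).
Carrying full precision, 158.979 × 70.82 = 11258.89278 °C; 70.82 has 4 s.f., so the result keeps min(4, 4) = 4 s.f.
Rounded to 4 significant figures: 1.126 × 10⁴ °C.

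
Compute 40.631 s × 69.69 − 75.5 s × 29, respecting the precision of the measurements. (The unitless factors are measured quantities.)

40.631 × 69.69 = 2831.57439 → 2832 s (4 s.f., last digit at the 10^0 place).
75.5 × 29 = 2189.5 → 2.2 × 10^3 s (2 s.f., last digit at the 10^2 place).
Difference: 642.07439 s; keep the coarser place, 10^2.
Result: 6 × 10^2 s.

6 × 10^2 s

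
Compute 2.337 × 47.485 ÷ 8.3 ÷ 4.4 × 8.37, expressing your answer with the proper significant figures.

25

2.337 × 47.485 ÷ 8.3 ÷ 4.4 × 8.37 = 25.4337175424…
Multiplication/division keeps the fewest significant figures: 2.337 → 4 s.f., 47.485 → 5 s.f., 8.3 → 2 s.f., 4.4 → 2 s.f., 8.37 → 3 s.f.; limit is 2.
Rounded to 2 significant figures: 25.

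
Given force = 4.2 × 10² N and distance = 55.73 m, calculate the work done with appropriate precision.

2.3 × 10⁴ J

work done = 4.2 × 10² N × 55.73 m = 23406.6 J.
4.2 × 10² has 2 significant figures; 55.73 has 4.
Division/multiplication keeps the fewest: 2 significant figures.
Rounded: 2.3 × 10⁴ J.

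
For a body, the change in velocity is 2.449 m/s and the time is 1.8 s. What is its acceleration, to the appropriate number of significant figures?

1.4 m/s²

acceleration = 2.449 m/s ÷ 1.8 s = 1.36055555556… m/s².
2.449 has 4 significant figures; 1.8 has 2.
Division/multiplication keeps the fewest: 2 significant figures.
Rounded: 1.4 m/s².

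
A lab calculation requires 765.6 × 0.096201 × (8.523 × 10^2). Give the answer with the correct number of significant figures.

765.6 × 0.096201 × (8.523 × 10^2) = 62773.1611769…
Multiplication/division keeps the fewest significant figures: 765.6 → 4 s.f., 0.096201 → 5 s.f., 8.523 × 10^2 → 4 s.f.; limit is 4.
Rounded to 4 significant figures: 6.277 × 10^4.

6.277 × 10^4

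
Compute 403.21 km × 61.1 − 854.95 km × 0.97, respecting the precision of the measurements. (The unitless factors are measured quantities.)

2.38 × 10⁴ km

403.21 × 61.1 = 24636.131 → 2.46 × 10⁴ km (3 s.f., last digit at the 10^2 place).
854.95 × 0.97 = 829.3015 → 8.3 × 10² km (2 s.f., last digit at the 10^1 place).
Difference: 23806.8295 km; keep the coarser place, 10^2.
Result: 2.38 × 10⁴ km.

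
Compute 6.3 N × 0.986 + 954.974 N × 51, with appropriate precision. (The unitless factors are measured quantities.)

4.9 × 10^4 N

6.3 × 0.986 = 6.2118 → 6.2 N (2 s.f., last digit at the 10^-1 place).
954.974 × 51 = 48703.674 → 4.9 × 10^4 N (2 s.f., last digit at the 10^3 place).
Sum: 48709.8858 N; keep the coarser place, 10^3.
Result: 4.9 × 10^4 N.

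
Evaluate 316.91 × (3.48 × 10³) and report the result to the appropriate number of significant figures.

1.10 × 10⁶

316.91 × (3.48 × 10³) = 1102846.8
Multiplication/division keeps the fewest significant figures: 316.91 → 5 s.f., 3.48 × 10³ → 3 s.f.; limit is 3.
Rounded to 3 significant figures: 1.10 × 10⁶.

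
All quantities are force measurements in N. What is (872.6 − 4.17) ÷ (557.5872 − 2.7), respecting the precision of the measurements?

1.565

872.6 − 4.17 = 868.43, limited to 1 d.p. → 4 s.f.; 557.5872 − 2.7 = 554.8872, limited to 1 d.p. → 4 s.f.
Carrying full precision, 868.43 ÷ 554.8872 = 1.56505682596…; keep min(4, 4) = 4 s.f.
Rounded to 4 significant figures: 1.565.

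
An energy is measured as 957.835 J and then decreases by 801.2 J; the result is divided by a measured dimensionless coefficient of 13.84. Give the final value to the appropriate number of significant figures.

11.32 J

957.835 J − 801.2 J = 156.635 J; the difference is limited to 1 decimal place (4 s.f.).
Carrying full precision, 156.635 ÷ 13.84 = 11.3175578035… J; 13.84 has 4 s.f., so the result keeps min(4, 4) = 4 s.f.
Rounded to 4 significant figures: 11.32 J.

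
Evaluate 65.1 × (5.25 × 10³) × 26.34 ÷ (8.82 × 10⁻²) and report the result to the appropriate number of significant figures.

1.02 × 10⁸

65.1 × (5.25 × 10³) × 26.34 ÷ (8.82 × 10⁻²) = 102067500
Multiplication/division keeps the fewest significant figures: 65.1 → 3 s.f., 5.25 × 10³ → 3 s.f., 26.34 → 4 s.f., 8.82 × 10⁻² → 3 s.f.; limit is 3.
Rounded to 3 significant figures: 1.02 × 10⁸.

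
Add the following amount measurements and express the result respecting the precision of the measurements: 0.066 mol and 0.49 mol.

0.56 mol

0.066 mol + 0.49 mol = 0.556 mol.
Addition/subtraction keeps the fewest decimal places: 0.066 → 3 decimal places, 0.49 → 2 decimal places; limit is 2.
Rounded to 2 decimal places: 0.56 mol.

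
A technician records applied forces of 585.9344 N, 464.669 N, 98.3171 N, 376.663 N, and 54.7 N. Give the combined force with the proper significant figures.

1.5803 × 10³ N

585.9344 N + 464.669 N + 98.3171 N + 376.663 N + 54.7 N = 1580.2835 N.
Addition/subtraction keeps the fewest decimal places: 585.9344 → 4 decimal places, 464.669 → 3 decimal places, 98.3171 → 4 decimal places, 376.663 → 3 decimal places, 54.7 → 1 decimal place; limit is 1.
Rounded to 1 decimal place: 1.5803 × 10³ N.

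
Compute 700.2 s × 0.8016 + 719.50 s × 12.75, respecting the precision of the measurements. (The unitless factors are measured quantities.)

9735 s

700.2 × 0.8016 = 561.28032 → 5.613 × 10² s (4 s.f., last digit at the 10^-1 place).
719.50 × 12.75 = 9173.625 → 9174 s (4 s.f., last digit at the 10^0 place).
Sum: 9734.90532 s; keep the coarser place, 10^0.
Result: 9735 s.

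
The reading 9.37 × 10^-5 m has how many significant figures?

3

9.37 × 10^-5: in scientific notation every digit of the coefficient is significant.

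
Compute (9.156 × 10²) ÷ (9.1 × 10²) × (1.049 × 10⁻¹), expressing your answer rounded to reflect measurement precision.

(9.156 × 10²) ÷ (9.1 × 10²) × (1.049 × 10⁻¹) = 0.105545538462…
Multiplication/division keeps the fewest significant figures: 9.156 × 10² → 4 s.f., 9.1 × 10² → 2 s.f., 1.049 × 10⁻¹ → 4 s.f.; limit is 2.
Rounded to 2 significant figures: 0.11.

0.11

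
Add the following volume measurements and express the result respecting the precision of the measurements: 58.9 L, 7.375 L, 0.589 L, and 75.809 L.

142.7 L

58.9 L + 7.375 L + 0.589 L + 75.809 L = 142.673 L.
Addition/subtraction keeps the fewest decimal places: 58.9 → 1 decimal place, 7.375 → 3 decimal places, 0.589 → 3 decimal places, 75.809 → 3 decimal places; limit is 1.
Rounded to 1 decimal place: 142.7 L.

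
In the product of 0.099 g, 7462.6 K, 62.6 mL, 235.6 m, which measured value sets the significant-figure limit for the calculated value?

0.099 g

0.099 g → 2 s.f.; 7462.6 K → 5 s.f.; 62.6 mL → 3 s.f.; 235.6 m → 4 s.f.
The fewest is 2 significant figures, from 0.099 g.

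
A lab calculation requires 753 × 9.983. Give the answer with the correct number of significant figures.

7.52 × 10^3

753 × 9.983 = 7517.199
Multiplication/division keeps the fewest significant figures: 753 → 3 s.f., 9.983 → 4 s.f.; limit is 3.
Rounded to 3 significant figures: 7.52 × 10^3.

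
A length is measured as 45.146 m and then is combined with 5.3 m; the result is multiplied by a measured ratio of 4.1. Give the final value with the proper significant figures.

2.1 × 10² m

45.146 m + 5.3 m = 50.446 m; the sum is limited to 1 decimal place (3 s.f.).
Carrying full precision, 50.446 × 4.1 = 206.8286 m; 4.1 has 2 s.f., so the result keeps min(3, 2) = 2 s.f.
Rounded to 2 significant figures: 2.1 × 10² m.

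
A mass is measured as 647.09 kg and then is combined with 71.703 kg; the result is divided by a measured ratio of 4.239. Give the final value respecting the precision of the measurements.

169.6 kg

647.09 kg + 71.703 kg = 718.793 kg; the sum is limited to 2 decimal places (5 s.f.).
Carrying full precision, 718.793 ÷ 4.239 = 169.566643076… kg; 4.239 has 4 s.f., so the result keeps min(5, 4) = 4 s.f.
Rounded to 4 significant figures: 169.6 kg.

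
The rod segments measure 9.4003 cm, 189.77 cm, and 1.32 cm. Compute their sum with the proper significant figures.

200.49 cm

9.4003 cm + 189.77 cm + 1.32 cm = 200.4903 cm.
Addition/subtraction keeps the fewest decimal places: 9.4003 → 4 decimal places, 189.77 → 2 decimal places, 1.32 → 2 decimal places; limit is 2.
Rounded to 2 decimal places: 200.49 cm.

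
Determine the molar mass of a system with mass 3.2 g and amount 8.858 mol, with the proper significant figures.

molar mass = 3.2 g ÷ 8.858 mol = 0.361255362384… g/mol.
3.2 has 2 significant figures; 8.858 has 4.
Division/multiplication keeps the fewest: 2 significant figures.
Rounded: 0.36 g/mol.

0.36 g/mol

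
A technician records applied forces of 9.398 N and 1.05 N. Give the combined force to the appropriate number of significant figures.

10.45 N

9.398 N + 1.05 N = 10.448 N.
Addition/subtraction keeps the fewest decimal places: 9.398 → 3 decimal places, 1.05 → 2 decimal places; limit is 2.
Rounded to 2 decimal places: 10.45 N.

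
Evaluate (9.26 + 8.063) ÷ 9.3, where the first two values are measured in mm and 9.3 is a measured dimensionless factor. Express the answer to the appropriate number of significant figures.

1.9 mm

9.26 mm + 8.063 mm = 17.323 mm; the sum is limited to 2 decimal places (4 s.f.).
Carrying full precision, 17.323 ÷ 9.3 = 1.86268817204… mm; 9.3 has 2 s.f., so the result keeps min(4, 2) = 2 s.f.
Rounded to 2 significant figures: 1.9 mm.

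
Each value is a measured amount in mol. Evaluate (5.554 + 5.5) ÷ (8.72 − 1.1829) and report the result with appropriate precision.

5.554 + 5.5 = 11.054, limited to 1 d.p. → 3 s.f.; 8.72 − 1.1829 = 7.5371, limited to 2 d.p. → 3 s.f.
Carrying full precision, 11.054 ÷ 7.5371 = 1.46661182683…; keep min(3, 3) = 3 s.f.
Rounded to 3 significant figures: 1.47.

1.47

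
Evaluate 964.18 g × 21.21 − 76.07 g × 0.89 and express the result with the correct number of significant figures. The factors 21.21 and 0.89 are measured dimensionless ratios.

2.038 × 10⁴ g

964.18 × 21.21 = 20450.2578 → 2.045 × 10⁴ g (4 s.f., last digit at the 10^1 place).
76.07 × 0.89 = 67.7023 → 68 g (2 s.f., last digit at the 10^0 place).
Difference: 20382.5555 g; keep the coarser place, 10^1.
Result: 2.038 × 10⁴ g.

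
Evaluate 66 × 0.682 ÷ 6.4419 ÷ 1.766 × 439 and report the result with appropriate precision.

66 × 0.682 ÷ 6.4419 ÷ 1.766 × 439 = 1736.95334113…
Multiplication/division keeps the fewest significant figures: 66 → 2 s.f., 0.682 → 3 s.f., 6.4419 → 5 s.f., 1.766 → 4 s.f., 439 → 3 s.f.; limit is 2.
Rounded to 2 significant figures: 1.7 × 10³.

1.7 × 10³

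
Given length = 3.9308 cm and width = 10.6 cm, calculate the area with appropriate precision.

area = 3.9308 cm × 10.6 cm = 41.66648 cm².
3.9308 has 5 significant figures; 10.6 has 3.
Division/multiplication keeps the fewest: 3 significant figures.
Rounded: 41.7 cm².

41.7 cm²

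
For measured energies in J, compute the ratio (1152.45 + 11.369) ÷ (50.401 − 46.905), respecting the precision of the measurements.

332.9

1152.45 + 11.369 = 1163.819, limited to 2 d.p. → 6 s.f.; 50.401 − 46.905 = 3.496, limited to 3 d.p. → 4 s.f.
Carrying full precision, 1163.819 ÷ 3.496 = 332.900171625…; keep min(6, 4) = 4 s.f.
Rounded to 4 significant figures: 332.9.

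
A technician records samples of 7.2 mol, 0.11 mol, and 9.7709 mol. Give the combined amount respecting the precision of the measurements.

17.1 mol

7.2 mol + 0.11 mol + 9.7709 mol = 17.0809 mol.
Addition/subtraction keeps the fewest decimal places: 7.2 → 1 decimal place, 0.11 → 2 decimal places, 9.7709 → 4 decimal places; limit is 1.
Rounded to 1 decimal place: 17.1 mol.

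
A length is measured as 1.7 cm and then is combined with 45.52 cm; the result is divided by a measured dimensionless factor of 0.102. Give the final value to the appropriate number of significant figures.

1.7 cm + 45.52 cm = 47.22 cm; the sum is limited to 1 decimal place (3 s.f.).
Carrying full precision, 47.22 ÷ 0.102 = 462.941176471… cm; 0.102 has 3 s.f., so the result keeps min(3, 3) = 3 s.f.
Rounded to 3 significant figures: 463 cm.

463 cm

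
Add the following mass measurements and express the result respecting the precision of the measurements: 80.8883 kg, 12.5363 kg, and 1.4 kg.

94.8 kg

80.8883 kg + 12.5363 kg + 1.4 kg = 94.8246 kg.
Addition/subtraction keeps the fewest decimal places: 80.8883 → 4 decimal places, 12.5363 → 4 decimal places, 1.4 → 1 decimal place; limit is 1.
Rounded to 1 decimal place: 94.8 kg.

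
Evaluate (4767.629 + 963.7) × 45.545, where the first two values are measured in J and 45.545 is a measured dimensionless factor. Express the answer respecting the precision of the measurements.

4767.629 J + 963.7 J = 5731.329 J; the sum is limited to 1 decimal place (5 s.f.).
Carrying full precision, 5731.329 × 45.545 = 261033.379305 J; 45.545 has 5 s.f., so the result keeps min(5, 5) = 5 s.f.
Rounded to 5 significant figures: 2.6103 × 10⁵ J.

2.6103 × 10⁵ J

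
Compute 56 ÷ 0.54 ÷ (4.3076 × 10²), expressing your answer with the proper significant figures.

56 ÷ 0.54 ÷ (4.3076 × 10²) = 0.240745899581…
Multiplication/division keeps the fewest significant figures: 56 → 2 s.f., 0.54 → 2 s.f., 4.3076 × 10² → 5 s.f.; limit is 2.
Rounded to 2 significant figures: 0.24.

0.24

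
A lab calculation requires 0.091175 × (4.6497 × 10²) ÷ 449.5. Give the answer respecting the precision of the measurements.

0.09431

0.091175 × (4.6497 × 10²) ÷ 449.5 = 0.0943128804227…
Multiplication/division keeps the fewest significant figures: 0.091175 → 5 s.f., 4.6497 × 10² → 5 s.f., 449.5 → 4 s.f.; limit is 4.
Rounded to 4 significant figures: 0.09431.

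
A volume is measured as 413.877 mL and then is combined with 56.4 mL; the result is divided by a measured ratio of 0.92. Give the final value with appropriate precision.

5.1 × 10² mL

413.877 mL + 56.4 mL = 470.277 mL; the sum is limited to 1 decimal place (4 s.f.).
Carrying full precision, 470.277 ÷ 0.92 = 511.170652174… mL; 0.92 has 2 s.f., so the result keeps min(4, 2) = 2 s.f.
Rounded to 2 significant figures: 5.1 × 10² mL.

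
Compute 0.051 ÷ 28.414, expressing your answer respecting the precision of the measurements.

0.0018

0.051 ÷ 28.414 = 0.00179488984304…
Multiplication/division keeps the fewest significant figures: 0.051 → 2 s.f., 28.414 → 5 s.f.; limit is 2.
Rounded to 2 significant figures: 0.0018.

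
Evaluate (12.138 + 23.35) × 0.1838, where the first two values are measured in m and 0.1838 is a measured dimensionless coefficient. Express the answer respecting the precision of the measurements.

12.138 m + 23.35 m = 35.488 m; the sum is limited to 2 decimal places (4 s.f.).
Carrying full precision, 35.488 × 0.1838 = 6.5226944 m; 0.1838 has 4 s.f., so the result keeps min(4, 4) = 4 s.f.
Rounded to 4 significant figures: 6.523 m.

6.523 m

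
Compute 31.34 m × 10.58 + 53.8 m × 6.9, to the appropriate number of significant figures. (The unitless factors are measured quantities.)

7.0 × 10^2 m

31.34 × 10.58 = 331.5772 → 331.6 m (4 s.f., last digit at the 10^-1 place).
53.8 × 6.9 = 371.22 → 3.7 × 10^2 m (2 s.f., last digit at the 10^1 place).
Sum: 702.7972 m; keep the coarser place, 10^1.
Result: 7.0 × 10^2 m.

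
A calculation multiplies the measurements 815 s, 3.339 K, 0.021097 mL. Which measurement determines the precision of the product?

815 s → 3 s.f.; 3.339 K → 4 s.f.; 0.021097 mL → 5 s.f.
The fewest is 3 significant figures, from 815 s.

815 s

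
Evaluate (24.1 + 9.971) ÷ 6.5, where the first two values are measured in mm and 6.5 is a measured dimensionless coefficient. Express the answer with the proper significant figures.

5.2 mm

24.1 mm + 9.971 mm = 34.071 mm; the sum is limited to 1 decimal place (3 s.f.).
Carrying full precision, 34.071 ÷ 6.5 = 5.24169230769… mm; 6.5 has 2 s.f., so the result keeps min(3, 2) = 2 s.f.
Rounded to 2 significant figures: 5.2 mm.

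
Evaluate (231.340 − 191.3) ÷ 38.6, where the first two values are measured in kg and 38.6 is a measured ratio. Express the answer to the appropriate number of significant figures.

1.04 kg

231.340 kg − 191.3 kg = 40.040 kg; the difference is limited to 1 decimal place (3 s.f.).
Carrying full precision, 40.040 ÷ 38.6 = 1.03730569948… kg; 38.6 has 3 s.f., so the result keeps min(3, 3) = 3 s.f.
Rounded to 3 significant figures: 1.04 kg.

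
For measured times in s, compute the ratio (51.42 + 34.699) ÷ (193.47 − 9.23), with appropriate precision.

51.42 + 34.699 = 86.119, limited to 2 d.p. → 4 s.f.; 193.47 − 9.23 = 184.24, limited to 2 d.p. → 5 s.f.
Carrying full precision, 86.119 ÷ 184.24 = 0.46742835432…; keep min(4, 5) = 4 s.f.
Rounded to 4 significant figures: 0.4674.

0.4674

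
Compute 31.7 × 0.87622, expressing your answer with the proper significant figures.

27.8

31.7 × 0.87622 = 27.776174
Multiplication/division keeps the fewest significant figures: 31.7 → 3 s.f., 0.87622 → 5 s.f.; limit is 3.
Rounded to 3 significant figures: 27.8.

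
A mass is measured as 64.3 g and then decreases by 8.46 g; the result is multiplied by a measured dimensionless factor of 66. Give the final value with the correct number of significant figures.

64.3 g − 8.46 g = 55.84 g; the difference is limited to 1 decimal place (3 s.f.).
Carrying full precision, 55.84 × 66 = 3685.44 g; 66 has 2 s.f., so the result keeps min(3, 2) = 2 s.f.
Rounded to 2 significant figures: 3.7 × 10³ g.

3.7 × 10³ g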